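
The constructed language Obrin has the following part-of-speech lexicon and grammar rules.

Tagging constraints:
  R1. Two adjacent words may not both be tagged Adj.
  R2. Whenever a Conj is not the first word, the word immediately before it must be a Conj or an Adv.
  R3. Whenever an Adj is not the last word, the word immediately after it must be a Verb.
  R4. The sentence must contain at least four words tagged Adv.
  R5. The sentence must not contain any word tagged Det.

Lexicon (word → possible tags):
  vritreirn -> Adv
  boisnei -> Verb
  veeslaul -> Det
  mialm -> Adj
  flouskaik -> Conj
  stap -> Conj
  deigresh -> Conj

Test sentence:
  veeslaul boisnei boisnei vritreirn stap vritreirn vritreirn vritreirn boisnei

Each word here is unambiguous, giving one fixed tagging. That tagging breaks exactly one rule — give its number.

Fixed tagging: Det Verb Verb Adv Conj Adv Adv Adv Verb.
Applying the rules: R1 pass, R2 pass, R3 pass, R4 pass, R5 fail.
Only rule 5 fails.

5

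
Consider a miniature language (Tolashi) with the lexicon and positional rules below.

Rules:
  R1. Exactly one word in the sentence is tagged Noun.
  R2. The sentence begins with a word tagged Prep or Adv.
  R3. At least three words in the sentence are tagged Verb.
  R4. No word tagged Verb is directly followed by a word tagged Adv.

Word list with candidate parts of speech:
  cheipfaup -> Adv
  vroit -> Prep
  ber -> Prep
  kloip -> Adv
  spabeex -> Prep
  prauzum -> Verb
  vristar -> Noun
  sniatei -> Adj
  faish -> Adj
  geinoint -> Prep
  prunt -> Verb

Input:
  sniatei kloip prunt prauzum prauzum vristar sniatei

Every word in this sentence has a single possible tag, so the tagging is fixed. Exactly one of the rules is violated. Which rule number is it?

Fixed tagging: Adj Adv Verb Verb Verb Noun Adj.
Checking each rule: R1 ok, R2 fails, R3 ok, R4 ok.
Only rule 2 fails.

2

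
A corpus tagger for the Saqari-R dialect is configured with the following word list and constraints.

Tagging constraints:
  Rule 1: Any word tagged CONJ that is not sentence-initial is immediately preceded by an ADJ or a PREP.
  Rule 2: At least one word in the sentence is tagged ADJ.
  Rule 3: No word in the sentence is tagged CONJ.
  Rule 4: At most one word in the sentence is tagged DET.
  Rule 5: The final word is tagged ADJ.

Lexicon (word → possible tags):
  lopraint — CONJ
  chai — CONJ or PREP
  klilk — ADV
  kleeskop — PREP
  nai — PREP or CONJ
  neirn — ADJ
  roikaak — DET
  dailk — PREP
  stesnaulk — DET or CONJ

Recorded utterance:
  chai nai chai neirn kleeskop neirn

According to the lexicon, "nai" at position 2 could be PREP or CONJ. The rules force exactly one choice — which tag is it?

PREP

Candidates per position — 1:chai {CONJ,PREP}; 2:nai {PREP,CONJ}; 3:chai {CONJ,PREP}; 4:neirn {ADJ}; 5:kleeskop {PREP}; 6:neirn {ADJ}.
Word 1 cannot be CONJ — rule 3 would then fail for every completion. It is PREP.
Word 2 cannot be CONJ — rule 3 would then fail for every completion. It is PREP.
Word 3 cannot be CONJ — rule 3 would then fail for every completion. It is PREP.
The unique satisfying tagging is: PREP PREP PREP ADJ PREP ADJ.
Checking: rule 1 ✓; rule 2 ✓; rule 3 ✓; rule 4 ✓; rule 5 ✓.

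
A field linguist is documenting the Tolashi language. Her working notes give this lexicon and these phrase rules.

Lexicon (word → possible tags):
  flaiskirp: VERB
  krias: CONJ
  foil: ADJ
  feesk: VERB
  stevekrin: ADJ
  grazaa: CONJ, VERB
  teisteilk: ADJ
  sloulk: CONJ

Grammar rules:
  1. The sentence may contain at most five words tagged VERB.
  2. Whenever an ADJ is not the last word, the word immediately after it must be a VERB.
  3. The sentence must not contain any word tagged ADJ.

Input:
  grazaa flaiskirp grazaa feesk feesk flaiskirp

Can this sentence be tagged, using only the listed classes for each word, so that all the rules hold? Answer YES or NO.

YES

Candidates per position — 1:grazaa {CONJ,VERB}; 2:flaiskirp {VERB}; 3:grazaa {CONJ,VERB}; 4:feesk {VERB}; 5:feesk {VERB}; 6:flaiskirp {VERB}.
One satisfying assignment: CONJ VERB VERB VERB VERB VERB.
Rule-by-rule: rule 1 satisfied; rule 2 satisfied; rule 3 satisfied.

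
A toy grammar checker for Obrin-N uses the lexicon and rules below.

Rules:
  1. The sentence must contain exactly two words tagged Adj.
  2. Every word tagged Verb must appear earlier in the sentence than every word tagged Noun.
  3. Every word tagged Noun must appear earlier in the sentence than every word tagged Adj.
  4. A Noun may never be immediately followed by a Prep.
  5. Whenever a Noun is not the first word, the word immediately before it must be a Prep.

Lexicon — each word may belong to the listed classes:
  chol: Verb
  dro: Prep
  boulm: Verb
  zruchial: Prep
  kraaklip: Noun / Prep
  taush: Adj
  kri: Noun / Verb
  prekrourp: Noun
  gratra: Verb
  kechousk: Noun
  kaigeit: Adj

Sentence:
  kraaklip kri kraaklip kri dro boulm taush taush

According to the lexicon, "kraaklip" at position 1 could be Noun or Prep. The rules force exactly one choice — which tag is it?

Prep

Candidates per position — 1:kraaklip {Noun,Prep}; 2:kri {Noun,Verb}; 3:kraaklip {Noun,Prep}; 4:kri {Noun,Verb}; 5:dro {Prep}; 6:boulm {Verb}; 7:taush {Adj}; 8:taush {Adj}.
Position 1: tagging it Noun would leave rule 2 unsatisfiable, so it must be Prep.
Position 2: tagging it Noun would leave rule 2 unsatisfiable, so it must be Verb.
Position 3: tagging it Noun would leave rule 2 unsatisfiable, so it must be Prep.
Position 4: tagging it Noun would leave rule 2 unsatisfiable, so it must be Verb.
The unique satisfying tagging is: Prep Verb Prep Verb Prep Verb Adj Adj.
Check: rule 1 ✓; rule 2 ✓; rule 3 ✓; rule 4 ✓; rule 5 ✓.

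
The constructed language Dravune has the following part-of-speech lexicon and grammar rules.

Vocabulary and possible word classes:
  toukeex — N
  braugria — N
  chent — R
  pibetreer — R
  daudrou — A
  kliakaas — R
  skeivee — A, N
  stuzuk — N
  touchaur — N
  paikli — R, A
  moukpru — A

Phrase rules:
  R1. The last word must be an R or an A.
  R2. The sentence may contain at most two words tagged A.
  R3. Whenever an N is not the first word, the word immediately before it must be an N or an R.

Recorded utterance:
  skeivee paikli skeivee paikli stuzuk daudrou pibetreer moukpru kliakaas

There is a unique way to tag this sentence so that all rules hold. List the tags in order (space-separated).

N R N R N A R A R

Candidates per position — 1:skeivee {A,N}; 2:paikli {R,A}; 3:skeivee {A,N}; 4:paikli {R,A}; 5:stuzuk {N}; 6:daudrou {A}; 7:pibetreer {R}; 8:moukpru {A}; 9:kliakaas {R}.
Position 1: tagging it A would leave rule 2 unsatisfiable, so it must be N.
Position 2: tagging it A would leave rule 2 unsatisfiable, so it must be R.
Position 3: tagging it A would leave rule 2 unsatisfiable, so it must be N.
Position 4: tagging it A would leave rule 2 unsatisfiable, so it must be R.
So the tagging must be: N R N R N A R A R.
Verifying each rule — rule 1 holds; rule 2 holds; rule 3 holds.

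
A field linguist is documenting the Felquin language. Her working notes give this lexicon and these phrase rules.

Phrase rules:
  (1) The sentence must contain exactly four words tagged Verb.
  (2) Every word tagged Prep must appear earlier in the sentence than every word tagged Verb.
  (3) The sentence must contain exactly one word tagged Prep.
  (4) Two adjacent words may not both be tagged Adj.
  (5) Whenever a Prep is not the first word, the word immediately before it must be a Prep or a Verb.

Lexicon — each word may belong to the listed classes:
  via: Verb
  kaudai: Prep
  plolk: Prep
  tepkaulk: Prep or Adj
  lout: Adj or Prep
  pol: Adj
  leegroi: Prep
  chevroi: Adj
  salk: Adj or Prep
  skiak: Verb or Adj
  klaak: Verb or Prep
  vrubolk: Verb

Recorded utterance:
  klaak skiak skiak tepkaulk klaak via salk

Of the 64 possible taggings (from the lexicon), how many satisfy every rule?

Candidates per position — 1:klaak {Verb,Prep}; 2:skiak {Verb,Adj}; 3:skiak {Verb,Adj}; 4:tepkaulk {Prep,Adj}; 5:klaak {Verb,Prep}; 6:via {Verb}; 7:salk {Adj,Prep}.
There are 64 candidate sequences in total.
The sequences that satisfy every rule: Prep Verb Verb Adj Verb Verb Adj.
Count = 1.

1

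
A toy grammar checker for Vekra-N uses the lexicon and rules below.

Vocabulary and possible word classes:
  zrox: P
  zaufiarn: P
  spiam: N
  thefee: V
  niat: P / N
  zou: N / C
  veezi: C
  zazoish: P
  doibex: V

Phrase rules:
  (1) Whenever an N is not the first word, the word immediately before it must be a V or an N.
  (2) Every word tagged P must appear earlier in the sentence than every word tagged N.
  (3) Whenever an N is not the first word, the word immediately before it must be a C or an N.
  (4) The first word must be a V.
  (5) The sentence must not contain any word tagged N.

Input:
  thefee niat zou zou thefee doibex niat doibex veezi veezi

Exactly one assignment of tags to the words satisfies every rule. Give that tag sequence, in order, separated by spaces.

V P C C V V P V C C

Candidates per position — 1:thefee {V}; 2:niat {P,N}; 3:zou {N,C}; 4:zou {N,C}; 5:thefee {V}; 6:doibex {V}; 7:niat {P,N}; 8:doibex {V}; 9:veezi {C}; 10:veezi {C}.
Position 2: N is ruled out by rule 3; that leaves P.
Position 3: N is ruled out by rule 1; that leaves C.
Position 4: N is ruled out by rule 1; that leaves C.
Position 7: N is ruled out by rule 3; that leaves P.
The unique satisfying tagging is: V P C C V V P V C C.
Verifying each rule — rule 1 holds; rule 2 holds; rule 3 holds; rule 4 holds; rule 5 holds.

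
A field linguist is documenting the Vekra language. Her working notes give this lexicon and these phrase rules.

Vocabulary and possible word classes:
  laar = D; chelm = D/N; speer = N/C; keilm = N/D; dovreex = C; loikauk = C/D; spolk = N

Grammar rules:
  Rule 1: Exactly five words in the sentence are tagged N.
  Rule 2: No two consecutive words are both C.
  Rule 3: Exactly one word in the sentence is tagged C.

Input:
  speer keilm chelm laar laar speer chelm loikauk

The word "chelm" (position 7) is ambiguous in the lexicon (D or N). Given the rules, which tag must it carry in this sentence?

Candidates per position — 1:speer {N,C}; 2:keilm {N,D}; 3:chelm {D,N}; 4:laar {D}; 5:laar {D}; 6:speer {N,C}; 7:chelm {D,N}; 8:loikauk {C,D}.
Word 1 cannot be C — rule 1 would then fail for every completion. It is N.
Word 2 cannot be D — rule 1 would then fail for every completion. It is N.
Word 3 cannot be D — rule 1 would then fail for every completion. It is N.
Word 6 cannot be C — rule 1 would then fail for every completion. It is N.
Word 7 cannot be D — rule 1 would then fail for every completion. It is N.
Word 8 cannot be D — rule 3 would then fail for every completion. It is C.
That leaves exactly one tagging: N N N D D N N C.
Rule-by-rule: rule 1 holds; rule 2 holds; rule 3 holds.

N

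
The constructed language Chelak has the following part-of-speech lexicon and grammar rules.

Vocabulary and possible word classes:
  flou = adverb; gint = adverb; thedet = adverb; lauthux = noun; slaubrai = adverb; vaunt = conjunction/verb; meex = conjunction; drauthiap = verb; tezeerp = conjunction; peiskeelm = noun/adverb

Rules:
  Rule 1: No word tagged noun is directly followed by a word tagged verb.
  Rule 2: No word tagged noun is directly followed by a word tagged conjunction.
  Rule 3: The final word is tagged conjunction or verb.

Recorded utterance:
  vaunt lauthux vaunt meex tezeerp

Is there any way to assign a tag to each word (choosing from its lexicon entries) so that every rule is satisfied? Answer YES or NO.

NO

Candidates per position — 1:vaunt {conjunction,verb}; 2:lauthux {noun}; 3:vaunt {conjunction,verb}; 4:meex {conjunction}; 5:tezeerp {conjunction}.
Every candidate sequence violates at least one rule; no consistent tagging exists.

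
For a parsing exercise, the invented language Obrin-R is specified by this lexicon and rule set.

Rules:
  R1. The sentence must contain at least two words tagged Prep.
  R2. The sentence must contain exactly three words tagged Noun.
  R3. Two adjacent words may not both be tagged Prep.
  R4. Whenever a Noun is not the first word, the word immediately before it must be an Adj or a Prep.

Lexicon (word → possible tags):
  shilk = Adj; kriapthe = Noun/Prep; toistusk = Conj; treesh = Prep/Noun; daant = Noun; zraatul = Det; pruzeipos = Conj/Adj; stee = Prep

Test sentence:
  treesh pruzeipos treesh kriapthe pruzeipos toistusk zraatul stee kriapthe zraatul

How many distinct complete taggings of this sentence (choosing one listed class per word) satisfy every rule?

Candidates per position — 1:treesh {Prep,Noun}; 2:pruzeipos {Conj,Adj}; 3:treesh {Prep,Noun}; 4:kriapthe {Noun,Prep}; 5:pruzeipos {Conj,Adj}; 6:toistusk {Conj}; 7:zraatul {Det}; 8:stee {Prep}; 9:kriapthe {Noun,Prep}; 10:zraatul {Det}.
There are 64 candidate sequences in total.
Checking each against the rules leaves 6 sequences.
Count = 6.

6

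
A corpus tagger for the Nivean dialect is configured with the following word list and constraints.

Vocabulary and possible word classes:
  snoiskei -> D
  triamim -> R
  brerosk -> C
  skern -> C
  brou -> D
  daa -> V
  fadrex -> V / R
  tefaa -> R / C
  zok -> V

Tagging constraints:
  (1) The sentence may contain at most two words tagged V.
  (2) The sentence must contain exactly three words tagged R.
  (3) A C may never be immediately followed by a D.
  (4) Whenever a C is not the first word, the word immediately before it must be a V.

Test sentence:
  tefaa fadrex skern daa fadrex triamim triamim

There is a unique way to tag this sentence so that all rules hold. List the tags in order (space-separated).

C V C V R R R

Candidates per position — 1:tefaa {R,C}; 2:fadrex {V,R}; 3:skern {C}; 4:daa {V}; 5:fadrex {V,R}; 6:triamim {R}; 7:triamim {R}.
At position 2, choosing R makes rule 4 impossible to satisfy; hence V.
At position 5, choosing V makes rule 1 impossible to satisfy; hence R.
At position 1, choosing R makes rule 2 impossible to satisfy; hence C.
So the tagging must be: C V C V R R R.
Verifying each rule — rule 1 ✓; rule 2 ✓; rule 3 ✓; rule 4 ✓.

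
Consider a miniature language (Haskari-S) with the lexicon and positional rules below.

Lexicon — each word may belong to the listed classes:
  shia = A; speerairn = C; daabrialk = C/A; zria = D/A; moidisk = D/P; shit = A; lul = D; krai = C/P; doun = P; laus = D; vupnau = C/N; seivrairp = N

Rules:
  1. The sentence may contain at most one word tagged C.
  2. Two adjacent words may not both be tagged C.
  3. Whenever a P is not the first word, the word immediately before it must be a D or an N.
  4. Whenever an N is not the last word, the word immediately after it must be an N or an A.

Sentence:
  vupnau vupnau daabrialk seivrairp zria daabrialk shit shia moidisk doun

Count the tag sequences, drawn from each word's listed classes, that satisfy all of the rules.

Candidates per position — 1:vupnau {C,N}; 2:vupnau {C,N}; 3:daabrialk {C,A}; 4:seivrairp {N}; 5:zria {D,A}; 6:daabrialk {C,A}; 7:shit {A}; 8:shia {A}; 9:moidisk {D,P}; 10:doun {P}.
There are 64 candidate sequences in total.
The sequences that satisfy every rule: C N A N A A A A D P; N N A N A C A A D P; N N A N A A A A D P.
Count = 3.

3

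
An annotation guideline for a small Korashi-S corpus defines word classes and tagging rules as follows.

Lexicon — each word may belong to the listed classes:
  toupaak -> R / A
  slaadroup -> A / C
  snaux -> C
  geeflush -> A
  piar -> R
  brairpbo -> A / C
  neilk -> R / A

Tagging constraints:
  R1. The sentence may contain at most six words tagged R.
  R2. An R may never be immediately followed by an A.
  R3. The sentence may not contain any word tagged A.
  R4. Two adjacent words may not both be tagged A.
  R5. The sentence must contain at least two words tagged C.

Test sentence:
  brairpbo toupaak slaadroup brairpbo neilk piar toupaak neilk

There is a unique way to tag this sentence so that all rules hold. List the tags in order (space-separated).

C R C C R R R R

Candidates per position — 1:brairpbo {A,C}; 2:toupaak {R,A}; 3:slaadroup {A,C}; 4:brairpbo {A,C}; 5:neilk {R,A}; 6:piar {R}; 7:toupaak {R,A}; 8:neilk {R,A}.
If word 1 were A, no tagging could satisfy rule 3; so word 1 is C.
If word 2 were A, no tagging could satisfy rule 3; so word 2 is R.
If word 3 were A, no tagging could satisfy rule 2; so word 3 is C.
If word 4 were A, no tagging could satisfy rule 3; so word 4 is C.
If word 5 were A, no tagging could satisfy rule 3; so word 5 is R.
If word 7 were A, no tagging could satisfy rule 2; so word 7 is R.
If word 8 were A, no tagging could satisfy rule 2; so word 8 is R.
That leaves exactly one tagging: C R C C R R R R.
Rule-by-rule: rule 1 holds; rule 2 holds; rule 3 holds; rule 4 holds; rule 5 holds.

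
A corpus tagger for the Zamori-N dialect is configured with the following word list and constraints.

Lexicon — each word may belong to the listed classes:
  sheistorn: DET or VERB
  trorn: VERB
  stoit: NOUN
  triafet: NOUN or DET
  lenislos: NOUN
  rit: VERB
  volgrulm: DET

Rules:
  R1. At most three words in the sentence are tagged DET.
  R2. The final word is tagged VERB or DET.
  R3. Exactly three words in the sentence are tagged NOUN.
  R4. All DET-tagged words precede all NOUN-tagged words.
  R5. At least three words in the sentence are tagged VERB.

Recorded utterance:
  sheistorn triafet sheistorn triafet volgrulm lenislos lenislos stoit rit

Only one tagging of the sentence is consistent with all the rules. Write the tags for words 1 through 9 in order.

VERB DET VERB DET DET NOUN NOUN NOUN VERB

Candidates per position — 1:sheistorn {DET,VERB}; 2:triafet {NOUN,DET}; 3:sheistorn {DET,VERB}; 4:triafet {NOUN,DET}; 5:volgrulm {DET}; 6:lenislos {NOUN}; 7:lenislos {NOUN}; 8:stoit {NOUN}; 9:rit {VERB}.
Position 1: DET is ruled out by rule 5; that leaves VERB.
Position 2: NOUN is ruled out by rule 3; that leaves DET.
Position 3: DET is ruled out by rule 5; that leaves VERB.
Position 4: NOUN is ruled out by rule 3; that leaves DET.
That leaves exactly one tagging: VERB DET VERB DET DET NOUN NOUN NOUN VERB.
Verifying each rule — rule 1 satisfied; rule 2 satisfied; rule 3 satisfied; rule 4 satisfied; rule 5 satisfied.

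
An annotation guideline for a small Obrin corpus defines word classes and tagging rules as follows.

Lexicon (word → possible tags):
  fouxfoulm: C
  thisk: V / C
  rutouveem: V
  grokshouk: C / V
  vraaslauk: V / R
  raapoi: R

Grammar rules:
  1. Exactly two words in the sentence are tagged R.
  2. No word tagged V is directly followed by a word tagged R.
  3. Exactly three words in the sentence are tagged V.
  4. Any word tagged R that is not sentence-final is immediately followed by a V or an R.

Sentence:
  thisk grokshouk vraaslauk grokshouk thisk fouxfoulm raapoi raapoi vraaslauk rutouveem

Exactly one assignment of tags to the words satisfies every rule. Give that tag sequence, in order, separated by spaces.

C C V C C C R R V V

Candidates per position — 1:thisk {V,C}; 2:grokshouk {C,V}; 3:vraaslauk {V,R}; 4:grokshouk {C,V}; 5:thisk {V,C}; 6:fouxfoulm {C}; 7:raapoi {R}; 8:raapoi {R}; 9:vraaslauk {V,R}; 10:rutouveem {V}.
Position 3: tagging it R would leave rule 1 unsatisfiable, so it must be V.
Position 9: tagging it R would leave rule 1 unsatisfiable, so it must be V.
Position 1: tagging it V would leave rule 3 unsatisfiable, so it must be C.
Position 2: tagging it V would leave rule 3 unsatisfiable, so it must be C.
Position 4: tagging it V would leave rule 3 unsatisfiable, so it must be C.
Position 5: tagging it V would leave rule 3 unsatisfiable, so it must be C.
That leaves exactly one tagging: C C V C C C R R V V.
Rule-by-rule: rule 1 ✓; rule 2 ✓; rule 3 ✓; rule 4 ✓.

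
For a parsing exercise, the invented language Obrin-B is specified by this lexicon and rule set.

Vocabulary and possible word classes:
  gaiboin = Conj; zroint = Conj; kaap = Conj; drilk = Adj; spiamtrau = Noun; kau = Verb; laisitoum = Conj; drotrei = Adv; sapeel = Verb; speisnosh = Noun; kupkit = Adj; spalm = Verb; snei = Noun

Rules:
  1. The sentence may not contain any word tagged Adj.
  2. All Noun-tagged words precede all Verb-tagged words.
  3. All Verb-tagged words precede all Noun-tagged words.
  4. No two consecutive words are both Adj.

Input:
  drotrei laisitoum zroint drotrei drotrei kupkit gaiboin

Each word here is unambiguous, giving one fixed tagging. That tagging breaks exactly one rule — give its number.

1

Fixed tagging: Adv Conj Conj Adv Adv Adj Conj.
Rule check: R1 fail, R2 pass, R3 pass, R4 pass.
Only rule 1 fails.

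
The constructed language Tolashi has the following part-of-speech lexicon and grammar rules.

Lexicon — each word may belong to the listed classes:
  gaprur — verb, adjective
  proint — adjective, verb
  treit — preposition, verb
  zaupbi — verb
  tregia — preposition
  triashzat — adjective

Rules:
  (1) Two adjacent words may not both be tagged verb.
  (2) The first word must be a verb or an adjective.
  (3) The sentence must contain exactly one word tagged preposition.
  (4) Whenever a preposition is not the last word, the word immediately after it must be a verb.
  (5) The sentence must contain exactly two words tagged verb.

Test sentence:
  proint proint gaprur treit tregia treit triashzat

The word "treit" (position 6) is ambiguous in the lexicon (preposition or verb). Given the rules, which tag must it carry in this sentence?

Candidates per position — 1:proint {adjective,verb}; 2:proint {adjective,verb}; 3:gaprur {verb,adjective}; 4:treit {preposition,verb}; 5:tregia {preposition}; 6:treit {preposition,verb}; 7:triashzat {adjective}.
Word 4 cannot be preposition — rule 3 would then fail for every completion. It is verb.
Word 6 cannot be preposition — rule 3 would then fail for every completion. It is verb.
Word 1 cannot be verb — rule 5 would then fail for every completion. It is adjective.
Word 2 cannot be verb — rule 5 would then fail for every completion. It is adjective.
Word 3 cannot be verb — rule 1 would then fail for every completion. It is adjective.
That leaves exactly one tagging: adjective adjective adjective verb preposition verb adjective.
Verifying each rule — rule 1 satisfied; rule 2 satisfied; rule 3 satisfied; rule 4 satisfied; rule 5 satisfied.

verb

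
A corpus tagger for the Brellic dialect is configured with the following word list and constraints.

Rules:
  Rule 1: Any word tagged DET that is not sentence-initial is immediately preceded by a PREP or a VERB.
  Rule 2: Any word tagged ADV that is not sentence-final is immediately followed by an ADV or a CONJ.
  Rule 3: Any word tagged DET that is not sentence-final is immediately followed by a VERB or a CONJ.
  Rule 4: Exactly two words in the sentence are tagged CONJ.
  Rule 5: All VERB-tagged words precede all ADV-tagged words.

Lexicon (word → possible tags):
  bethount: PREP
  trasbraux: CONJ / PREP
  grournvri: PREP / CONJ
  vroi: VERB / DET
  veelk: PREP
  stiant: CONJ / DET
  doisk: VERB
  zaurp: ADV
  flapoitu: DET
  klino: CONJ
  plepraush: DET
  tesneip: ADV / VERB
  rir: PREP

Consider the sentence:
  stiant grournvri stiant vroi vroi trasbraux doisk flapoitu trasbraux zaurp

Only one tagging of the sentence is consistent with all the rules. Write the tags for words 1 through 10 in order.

Candidates per position — 1:stiant {CONJ,DET}; 2:grournvri {PREP,CONJ}; 3:stiant {CONJ,DET}; 4:vroi {VERB,DET}; 5:vroi {VERB,DET}; 6:trasbraux {CONJ,PREP}; 7:doisk {VERB}; 8:flapoitu {DET}; 9:trasbraux {CONJ,PREP}; 10:zaurp {ADV}.
At position 4, choosing DET makes rule 1 impossible to satisfy; hence VERB.
At position 9, choosing PREP makes rule 3 impossible to satisfy; hence CONJ.
The remaining ambiguous positions (1, 2, 3, 5, 6) are resolved jointly — only one combination satisfies every rule.
That leaves exactly one tagging: CONJ PREP DET VERB VERB PREP VERB DET CONJ ADV.
Rule-by-rule: rule 1 holds; rule 2 holds; rule 3 holds; rule 4 holds; rule 5 holds.

CONJ PREP DET VERB VERB PREP VERB DET CONJ ADV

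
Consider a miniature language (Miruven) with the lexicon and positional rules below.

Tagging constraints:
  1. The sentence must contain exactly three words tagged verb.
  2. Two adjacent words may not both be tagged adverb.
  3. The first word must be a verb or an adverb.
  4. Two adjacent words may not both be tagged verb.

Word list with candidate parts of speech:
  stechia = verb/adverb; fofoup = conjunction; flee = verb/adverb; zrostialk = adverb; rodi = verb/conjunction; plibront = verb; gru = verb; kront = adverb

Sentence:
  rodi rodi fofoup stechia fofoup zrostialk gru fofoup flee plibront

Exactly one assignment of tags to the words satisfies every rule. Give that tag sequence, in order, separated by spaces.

Candidates per position — 1:rodi {verb,conjunction}; 2:rodi {verb,conjunction}; 3:fofoup {conjunction}; 4:stechia {verb,adverb}; 5:fofoup {conjunction}; 6:zrostialk {adverb}; 7:gru {verb}; 8:fofoup {conjunction}; 9:flee {verb,adverb}; 10:plibront {verb}.
If word 1 were conjunction, no tagging could satisfy rule 3; so word 1 is verb.
If word 2 were verb, no tagging could satisfy rule 1; so word 2 is conjunction.
If word 4 were verb, no tagging could satisfy rule 1; so word 4 is adverb.
If word 9 were verb, no tagging could satisfy rule 1; so word 9 is adverb.
So the tagging must be: verb conjunction conjunction adverb conjunction adverb verb conjunction adverb verb.
Verifying each rule — rule 1 satisfied; rule 2 satisfied; rule 3 satisfied; rule 4 satisfied.

verb conjunction conjunction adverb conjunction adverb verb conjunction adverb verb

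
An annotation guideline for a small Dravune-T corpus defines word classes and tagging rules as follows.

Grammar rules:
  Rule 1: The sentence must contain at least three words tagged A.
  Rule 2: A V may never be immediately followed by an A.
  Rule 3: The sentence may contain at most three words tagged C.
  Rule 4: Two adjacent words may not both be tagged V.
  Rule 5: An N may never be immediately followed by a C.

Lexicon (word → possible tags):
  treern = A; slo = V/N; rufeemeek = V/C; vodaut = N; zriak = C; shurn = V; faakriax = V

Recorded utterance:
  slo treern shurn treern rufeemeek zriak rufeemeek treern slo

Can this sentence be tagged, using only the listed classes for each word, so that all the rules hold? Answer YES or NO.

Candidates per position — 1:slo {V,N}; 2:treern {A}; 3:shurn {V}; 4:treern {A}; 5:rufeemeek {V,C}; 6:zriak {C}; 7:rufeemeek {V,C}; 8:treern {A}; 9:slo {V,N}.
Rule 2 cannot be satisfied by any choice of tags from the lexicon.
So there is no consistent tagging.

NO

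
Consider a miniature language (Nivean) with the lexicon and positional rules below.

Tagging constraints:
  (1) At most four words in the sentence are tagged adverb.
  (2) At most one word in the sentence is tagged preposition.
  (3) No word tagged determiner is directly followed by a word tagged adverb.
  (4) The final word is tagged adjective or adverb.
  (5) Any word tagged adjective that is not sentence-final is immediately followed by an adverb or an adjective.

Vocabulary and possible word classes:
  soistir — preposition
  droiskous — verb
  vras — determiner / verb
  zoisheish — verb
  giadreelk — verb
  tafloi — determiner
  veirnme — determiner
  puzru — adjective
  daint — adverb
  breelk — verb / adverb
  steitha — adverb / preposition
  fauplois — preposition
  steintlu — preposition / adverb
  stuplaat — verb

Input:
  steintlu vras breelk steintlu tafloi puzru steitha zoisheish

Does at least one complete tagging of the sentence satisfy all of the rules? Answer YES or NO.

Candidates per position — 1:steintlu {preposition,adverb}; 2:vras {determiner,verb}; 3:breelk {verb,adverb}; 4:steintlu {preposition,adverb}; 5:tafloi {determiner}; 6:puzru {adjective}; 7:steitha {adverb,preposition}; 8:zoisheish {verb}.
Rule 4 cannot be satisfied by any choice of tags from the lexicon.
So there is no consistent tagging.

NO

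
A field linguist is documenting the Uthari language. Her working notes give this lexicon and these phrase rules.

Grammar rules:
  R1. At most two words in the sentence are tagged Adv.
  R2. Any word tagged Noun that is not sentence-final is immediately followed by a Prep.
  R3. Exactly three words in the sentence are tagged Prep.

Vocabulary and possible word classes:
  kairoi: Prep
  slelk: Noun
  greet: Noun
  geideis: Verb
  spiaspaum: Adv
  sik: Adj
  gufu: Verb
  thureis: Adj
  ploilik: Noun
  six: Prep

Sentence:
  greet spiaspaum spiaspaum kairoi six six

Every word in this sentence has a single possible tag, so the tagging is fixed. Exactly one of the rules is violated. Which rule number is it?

2

Fixed tagging: Noun Adv Adv Prep Prep Prep.
Checking each rule: R1 holds, R2 violated, R3 holds.
Only rule 2 fails.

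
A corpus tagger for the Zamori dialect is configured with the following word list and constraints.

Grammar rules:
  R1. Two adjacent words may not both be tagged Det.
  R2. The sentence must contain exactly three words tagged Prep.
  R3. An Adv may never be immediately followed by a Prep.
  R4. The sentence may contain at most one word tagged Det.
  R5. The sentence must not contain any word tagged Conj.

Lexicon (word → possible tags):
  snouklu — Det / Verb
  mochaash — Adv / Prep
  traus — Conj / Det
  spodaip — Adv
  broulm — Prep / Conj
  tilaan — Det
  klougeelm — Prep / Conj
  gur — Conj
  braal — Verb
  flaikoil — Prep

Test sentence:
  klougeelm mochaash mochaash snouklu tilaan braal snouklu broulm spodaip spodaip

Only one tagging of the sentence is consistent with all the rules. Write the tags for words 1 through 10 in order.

Candidates per position — 1:klougeelm {Prep,Conj}; 2:mochaash {Adv,Prep}; 3:mochaash {Adv,Prep}; 4:snouklu {Det,Verb}; 5:tilaan {Det}; 6:braal {Verb}; 7:snouklu {Det,Verb}; 8:broulm {Prep,Conj}; 9:spodaip {Adv}; 10:spodaip {Adv}.
At position 1, choosing Conj makes rule 5 impossible to satisfy; hence Prep.
At position 4, choosing Det makes rule 1 impossible to satisfy; hence Verb.
At position 7, choosing Det makes rule 4 impossible to satisfy; hence Verb.
At position 8, choosing Conj makes rule 5 impossible to satisfy; hence Prep.
The remaining ambiguous positions (2, 3) are resolved jointly — only one combination satisfies every rule.
So the tagging must be: Prep Prep Adv Verb Det Verb Verb Prep Adv Adv.
Verifying each rule — rule 1 holds; rule 2 holds; rule 3 holds; rule 4 holds; rule 5 holds.

Prep Prep Adv Verb Det Verb Verb Prep Adv Adv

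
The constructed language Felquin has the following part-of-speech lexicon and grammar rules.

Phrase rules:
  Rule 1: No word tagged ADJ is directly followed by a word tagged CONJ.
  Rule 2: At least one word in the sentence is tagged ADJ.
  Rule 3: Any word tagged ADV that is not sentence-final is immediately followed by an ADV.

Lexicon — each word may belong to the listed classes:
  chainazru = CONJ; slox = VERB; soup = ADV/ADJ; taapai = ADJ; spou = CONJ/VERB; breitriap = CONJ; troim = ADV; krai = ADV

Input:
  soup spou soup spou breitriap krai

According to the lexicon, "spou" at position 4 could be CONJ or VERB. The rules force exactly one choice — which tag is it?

VERB

Candidates per position — 1:soup {ADV,ADJ}; 2:spou {CONJ,VERB}; 3:soup {ADV,ADJ}; 4:spou {CONJ,VERB}; 5:breitriap {CONJ}; 6:krai {ADV}.
Word 1 cannot be ADV — rule 3 would then fail for every completion. It is ADJ.
Word 2 cannot be CONJ — rule 1 would then fail for every completion. It is VERB.
Word 3 cannot be ADV — rule 3 would then fail for every completion. It is ADJ.
Word 4 cannot be CONJ — rule 1 would then fail for every completion. It is VERB.
The only consistent sequence is: ADJ VERB ADJ VERB CONJ ADV.
Rule-by-rule: rule 1 holds; rule 2 holds; rule 3 holds.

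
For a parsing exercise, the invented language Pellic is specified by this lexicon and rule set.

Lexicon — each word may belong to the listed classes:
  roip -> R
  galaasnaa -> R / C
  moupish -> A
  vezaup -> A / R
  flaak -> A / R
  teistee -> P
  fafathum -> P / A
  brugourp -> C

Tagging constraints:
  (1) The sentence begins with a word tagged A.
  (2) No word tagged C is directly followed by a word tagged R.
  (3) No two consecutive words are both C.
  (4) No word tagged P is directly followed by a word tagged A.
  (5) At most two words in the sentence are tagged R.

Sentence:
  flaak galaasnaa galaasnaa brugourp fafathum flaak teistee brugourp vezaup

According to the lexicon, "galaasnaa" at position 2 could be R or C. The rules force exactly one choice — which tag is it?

R

Candidates per position — 1:flaak {A,R}; 2:galaasnaa {R,C}; 3:galaasnaa {R,C}; 4:brugourp {C}; 5:fafathum {P,A}; 6:flaak {A,R}; 7:teistee {P}; 8:brugourp {C}; 9:vezaup {A,R}.
Position 1: R is ruled out by rule 1; that leaves A.
Position 3: C is ruled out by rule 3; that leaves R.
Position 9: R is ruled out by rule 2; that leaves A.
Position 2: C is ruled out by rule 2; that leaves R.
Position 6: R is ruled out by rule 5; that leaves A.
Position 5: P is ruled out by rule 4; that leaves A.
That leaves exactly one tagging: A R R C A A P C A.
Verifying each rule — rule 1 holds; rule 2 holds; rule 3 holds; rule 4 holds; rule 5 holds.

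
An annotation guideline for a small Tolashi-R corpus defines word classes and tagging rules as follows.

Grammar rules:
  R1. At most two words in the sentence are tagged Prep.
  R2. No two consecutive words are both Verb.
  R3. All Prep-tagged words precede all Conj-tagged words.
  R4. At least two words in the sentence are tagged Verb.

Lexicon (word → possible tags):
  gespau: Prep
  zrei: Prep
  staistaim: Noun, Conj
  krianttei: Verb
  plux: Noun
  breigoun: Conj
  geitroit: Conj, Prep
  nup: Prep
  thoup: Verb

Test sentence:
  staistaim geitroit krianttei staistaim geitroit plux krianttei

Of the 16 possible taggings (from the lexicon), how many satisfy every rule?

Candidates per position — 1:staistaim {Noun,Conj}; 2:geitroit {Conj,Prep}; 3:krianttei {Verb}; 4:staistaim {Noun,Conj}; 5:geitroit {Conj,Prep}; 6:plux {Noun}; 7:krianttei {Verb}.
There are 16 candidate sequences in total.
Checking each against the rules leaves 7 sequences.
Count = 7.

7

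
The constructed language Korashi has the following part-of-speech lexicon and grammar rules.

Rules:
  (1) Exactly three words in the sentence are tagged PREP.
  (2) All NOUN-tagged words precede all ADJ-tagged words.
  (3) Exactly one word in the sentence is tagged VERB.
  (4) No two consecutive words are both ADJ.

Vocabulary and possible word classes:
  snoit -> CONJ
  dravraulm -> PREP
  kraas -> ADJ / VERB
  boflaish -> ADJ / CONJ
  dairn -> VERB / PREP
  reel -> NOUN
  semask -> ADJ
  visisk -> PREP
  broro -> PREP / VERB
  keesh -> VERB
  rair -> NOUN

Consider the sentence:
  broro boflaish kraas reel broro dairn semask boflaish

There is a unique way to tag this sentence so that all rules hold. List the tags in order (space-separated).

PREP CONJ VERB NOUN PREP PREP ADJ CONJ

Candidates per position — 1:broro {PREP,VERB}; 2:boflaish {ADJ,CONJ}; 3:kraas {ADJ,VERB}; 4:reel {NOUN}; 5:broro {PREP,VERB}; 6:dairn {VERB,PREP}; 7:semask {ADJ}; 8:boflaish {ADJ,CONJ}.
Position 1: tagging it VERB would leave rule 1 unsatisfiable, so it must be PREP.
Position 2: tagging it ADJ would leave rule 2 unsatisfiable, so it must be CONJ.
Position 3: tagging it ADJ would leave rule 2 unsatisfiable, so it must be VERB.
Position 5: tagging it VERB would leave rule 1 unsatisfiable, so it must be PREP.
Position 6: tagging it VERB would leave rule 1 unsatisfiable, so it must be PREP.
Position 8: tagging it ADJ would leave rule 4 unsatisfiable, so it must be CONJ.
So the tagging must be: PREP CONJ VERB NOUN PREP PREP ADJ CONJ.
Verifying each rule — rule 1 ok; rule 2 ok; rule 3 ok; rule 4 ok.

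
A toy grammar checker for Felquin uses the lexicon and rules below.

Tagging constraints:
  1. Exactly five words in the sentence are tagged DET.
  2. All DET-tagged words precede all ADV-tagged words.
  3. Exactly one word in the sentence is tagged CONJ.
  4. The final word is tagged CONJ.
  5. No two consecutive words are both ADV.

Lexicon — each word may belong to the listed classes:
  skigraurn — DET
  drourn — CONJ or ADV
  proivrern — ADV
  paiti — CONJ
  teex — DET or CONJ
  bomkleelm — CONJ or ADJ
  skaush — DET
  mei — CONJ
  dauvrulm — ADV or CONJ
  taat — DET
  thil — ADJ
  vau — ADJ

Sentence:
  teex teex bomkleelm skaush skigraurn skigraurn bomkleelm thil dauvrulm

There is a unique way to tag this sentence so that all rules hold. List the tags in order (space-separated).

Candidates per position — 1:teex {DET,CONJ}; 2:teex {DET,CONJ}; 3:bomkleelm {CONJ,ADJ}; 4:skaush {DET}; 5:skigraurn {DET}; 6:skigraurn {DET}; 7:bomkleelm {CONJ,ADJ}; 8:thil {ADJ}; 9:dauvrulm {ADV,CONJ}.
Position 1: tagging it CONJ would leave rule 1 unsatisfiable, so it must be DET.
Position 2: tagging it CONJ would leave rule 1 unsatisfiable, so it must be DET.
Position 9: tagging it ADV would leave rule 4 unsatisfiable, so it must be CONJ.
Position 3: tagging it CONJ would leave rule 3 unsatisfiable, so it must be ADJ.
Position 7: tagging it CONJ would leave rule 3 unsatisfiable, so it must be ADJ.
So the tagging must be: DET DET ADJ DET DET DET ADJ ADJ CONJ.
Checking: rule 1 ✓; rule 2 ✓; rule 3 ✓; rule 4 ✓; rule 5 ✓.

DET DET ADJ DET DET DET ADJ ADJ CONJ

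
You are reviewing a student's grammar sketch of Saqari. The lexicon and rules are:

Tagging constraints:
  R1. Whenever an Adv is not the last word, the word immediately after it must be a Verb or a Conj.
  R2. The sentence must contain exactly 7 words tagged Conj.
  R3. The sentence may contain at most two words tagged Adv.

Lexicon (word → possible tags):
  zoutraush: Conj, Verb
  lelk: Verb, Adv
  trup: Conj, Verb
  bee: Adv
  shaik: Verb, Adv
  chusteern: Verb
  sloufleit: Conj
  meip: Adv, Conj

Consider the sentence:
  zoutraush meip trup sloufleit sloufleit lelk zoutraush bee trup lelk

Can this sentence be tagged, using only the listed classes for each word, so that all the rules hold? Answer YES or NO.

YES

Candidates per position — 1:zoutraush {Conj,Verb}; 2:meip {Adv,Conj}; 3:trup {Conj,Verb}; 4:sloufleit {Conj}; 5:sloufleit {Conj}; 6:lelk {Verb,Adv}; 7:zoutraush {Conj,Verb}; 8:bee {Adv}; 9:trup {Conj,Verb}; 10:lelk {Verb,Adv}.
One satisfying assignment: Conj Conj Conj Conj Conj Adv Conj Adv Conj Verb.
Check: rule 1 ✓; rule 2 ✓; rule 3 ✓.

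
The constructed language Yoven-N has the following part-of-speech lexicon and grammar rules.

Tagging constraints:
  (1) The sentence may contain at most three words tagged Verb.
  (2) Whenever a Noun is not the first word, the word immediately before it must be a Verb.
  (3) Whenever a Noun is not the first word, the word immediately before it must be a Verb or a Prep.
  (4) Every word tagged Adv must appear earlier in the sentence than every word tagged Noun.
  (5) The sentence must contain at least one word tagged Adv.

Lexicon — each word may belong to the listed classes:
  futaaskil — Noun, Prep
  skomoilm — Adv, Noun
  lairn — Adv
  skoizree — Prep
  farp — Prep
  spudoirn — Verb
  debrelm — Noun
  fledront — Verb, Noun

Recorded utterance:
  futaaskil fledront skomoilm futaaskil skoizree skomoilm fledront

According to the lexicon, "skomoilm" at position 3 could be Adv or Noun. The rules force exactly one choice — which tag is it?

Candidates per position — 1:futaaskil {Noun,Prep}; 2:fledront {Verb,Noun}; 3:skomoilm {Adv,Noun}; 4:futaaskil {Noun,Prep}; 5:skoizree {Prep}; 6:skomoilm {Adv,Noun}; 7:fledront {Verb,Noun}.
At position 2, choosing Noun makes rule 2 impossible to satisfy; hence Verb.
At position 4, choosing Noun makes rule 2 impossible to satisfy; hence Prep.
At position 6, choosing Noun makes rule 2 impossible to satisfy; hence Adv.
At position 7, choosing Noun makes rule 2 impossible to satisfy; hence Verb.
At position 1, choosing Noun makes rule 4 impossible to satisfy; hence Prep.
At position 3, choosing Noun makes rule 4 impossible to satisfy; hence Adv.
So the tagging must be: Prep Verb Adv Prep Prep Adv Verb.
Verifying each rule — rule 1 holds; rule 2 holds; rule 3 holds; rule 4 holds; rule 5 holds.

Adv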